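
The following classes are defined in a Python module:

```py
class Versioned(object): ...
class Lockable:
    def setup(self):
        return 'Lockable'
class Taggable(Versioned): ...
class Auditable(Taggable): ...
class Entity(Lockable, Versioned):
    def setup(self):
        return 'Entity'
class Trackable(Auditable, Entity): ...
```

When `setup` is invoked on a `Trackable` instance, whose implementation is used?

Entity

L[Trackable] = Trackable + merge(L[Auditable], L[Entity], [Auditable Entity])
  take Auditable:  [Auditable Taggable Versioned object] + [Entity Lockable Versioned object] + [Auditable Entity]
  take Taggable:  [Taggable Versioned object] + [Entity Lockable Versioned object] + [Entity]
  take Entity:  [Versioned object] + [Entity Lockable Versioned object] + [Entity]
  take Lockable:  [Versioned object] + [Lockable Versioned object]
  take Versioned:  [Versioned object] + [Versioned object]
  take object:  [object] + [object]
MRO: Trackable Auditable Taggable Entity Lockable Versioned object
setup is defined in: Entity, Lockable. First along the MRO is Entity.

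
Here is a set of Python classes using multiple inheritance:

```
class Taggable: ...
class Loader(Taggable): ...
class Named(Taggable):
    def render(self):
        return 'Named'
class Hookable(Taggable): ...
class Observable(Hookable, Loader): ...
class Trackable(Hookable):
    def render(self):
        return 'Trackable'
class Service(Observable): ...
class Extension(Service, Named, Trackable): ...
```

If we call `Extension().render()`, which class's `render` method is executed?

Named

L[Extension] = Extension + merge(L[Service], L[Named], L[Trackable], [Service Named Trackable])
  take Service:  [Service Observable Hookable Loader Taggable object] + [Named Taggable object] + [Trackable Hookable Taggable object] + [Service Named Trackable]
  take Observable:  [Observable Hookable Loader Taggable object] + [Named Taggable object] + [Trackable Hookable Taggable object] + [Named Trackable]
  take Named:  [Hookable Loader Taggable object] + [Named Taggable object] + [Trackable Hookable Taggable object] + [Named Trackable]
  take Trackable:  [Hookable Loader Taggable object] + [Taggable object] + [Trackable Hookable Taggable object] + [Trackable]
  take Hookable:  [Hookable Loader Taggable object] + [Taggable object] + [Hookable Taggable object]
  take Loader:  [Loader Taggable object] + [Taggable object] + [Taggable object]
  take Taggable:  [Taggable object] + [Taggable object] + [Taggable object]
  take object:  [object] + [object] + [object]
MRO: Extension Service Observable Named Trackable Hookable Loader Taggable object
render is defined in: Named, Trackable. First along the MRO is Named.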